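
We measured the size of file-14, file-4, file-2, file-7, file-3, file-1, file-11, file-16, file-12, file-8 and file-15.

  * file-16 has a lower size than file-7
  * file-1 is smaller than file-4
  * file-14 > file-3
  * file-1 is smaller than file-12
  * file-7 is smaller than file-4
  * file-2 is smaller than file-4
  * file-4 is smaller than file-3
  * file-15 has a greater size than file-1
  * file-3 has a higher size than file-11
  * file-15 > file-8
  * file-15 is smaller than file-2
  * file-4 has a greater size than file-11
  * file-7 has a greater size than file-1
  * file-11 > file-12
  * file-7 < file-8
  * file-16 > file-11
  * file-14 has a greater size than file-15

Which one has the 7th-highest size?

file-7

Chaining the given pairs: file-1 < file-12 < file-11 < file-16 < file-7 < file-8 < file-15 < file-2 < file-4 < file-3 < file-14.
The 7th largest is file-7.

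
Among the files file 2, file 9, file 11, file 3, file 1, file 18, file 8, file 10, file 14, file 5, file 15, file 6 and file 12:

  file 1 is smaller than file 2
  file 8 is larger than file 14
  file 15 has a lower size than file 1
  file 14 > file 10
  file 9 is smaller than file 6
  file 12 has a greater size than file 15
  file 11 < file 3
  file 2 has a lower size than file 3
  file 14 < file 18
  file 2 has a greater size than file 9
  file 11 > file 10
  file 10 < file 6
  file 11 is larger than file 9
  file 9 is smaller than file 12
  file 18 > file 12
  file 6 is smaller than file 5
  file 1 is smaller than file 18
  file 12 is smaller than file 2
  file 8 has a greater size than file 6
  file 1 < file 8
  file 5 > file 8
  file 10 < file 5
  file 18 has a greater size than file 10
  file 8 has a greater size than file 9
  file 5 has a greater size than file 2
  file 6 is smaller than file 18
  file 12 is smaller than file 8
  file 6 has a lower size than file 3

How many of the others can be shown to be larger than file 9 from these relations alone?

The elements the relations force above file 9 are file 6, file 12, file 2, file 8, file 11, file 18, file 3, file 5 — no chain reaches any other.
That is 8.

8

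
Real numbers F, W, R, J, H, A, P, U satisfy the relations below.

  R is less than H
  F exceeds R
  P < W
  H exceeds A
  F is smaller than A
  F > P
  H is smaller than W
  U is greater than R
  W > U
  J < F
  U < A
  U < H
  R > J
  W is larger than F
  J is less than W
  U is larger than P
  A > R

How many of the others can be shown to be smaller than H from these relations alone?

Directly below H: R, U, A.
One step further: P, J, F (6 so far).
Nothing else is reachable below H; 6 in all.

6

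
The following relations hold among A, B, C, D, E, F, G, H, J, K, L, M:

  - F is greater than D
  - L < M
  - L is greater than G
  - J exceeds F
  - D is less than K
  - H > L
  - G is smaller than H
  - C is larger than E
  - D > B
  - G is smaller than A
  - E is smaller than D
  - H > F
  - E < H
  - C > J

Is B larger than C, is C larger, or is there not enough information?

C

B < D and D < F give B < F.
With F < J: B < D < F < J.
Then J < C extends the chain to C.
So C is larger.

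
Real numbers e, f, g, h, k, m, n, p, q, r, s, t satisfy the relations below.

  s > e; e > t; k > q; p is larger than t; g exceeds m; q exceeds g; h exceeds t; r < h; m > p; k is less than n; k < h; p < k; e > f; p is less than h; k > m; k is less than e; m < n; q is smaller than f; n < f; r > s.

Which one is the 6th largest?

Piecing the relations together gives one ordering: t < p < m < g < q < k < n < f < e < s < r < h.
The 6th largest is n.

n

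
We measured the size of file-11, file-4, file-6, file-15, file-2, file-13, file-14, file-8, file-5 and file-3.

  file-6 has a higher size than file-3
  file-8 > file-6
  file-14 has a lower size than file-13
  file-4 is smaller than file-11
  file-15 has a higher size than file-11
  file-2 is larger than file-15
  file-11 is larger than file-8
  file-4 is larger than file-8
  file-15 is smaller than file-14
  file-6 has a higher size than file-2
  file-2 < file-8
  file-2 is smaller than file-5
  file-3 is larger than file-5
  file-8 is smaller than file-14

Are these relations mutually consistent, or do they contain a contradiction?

Chaining the given relations yields file-2 < file-5 < file-3 < file-6 < file-8 < file-4 < file-11 < file-15, so file-2 < file-15. But one relation states file-15 < file-2. These cannot both hold.

inconsistent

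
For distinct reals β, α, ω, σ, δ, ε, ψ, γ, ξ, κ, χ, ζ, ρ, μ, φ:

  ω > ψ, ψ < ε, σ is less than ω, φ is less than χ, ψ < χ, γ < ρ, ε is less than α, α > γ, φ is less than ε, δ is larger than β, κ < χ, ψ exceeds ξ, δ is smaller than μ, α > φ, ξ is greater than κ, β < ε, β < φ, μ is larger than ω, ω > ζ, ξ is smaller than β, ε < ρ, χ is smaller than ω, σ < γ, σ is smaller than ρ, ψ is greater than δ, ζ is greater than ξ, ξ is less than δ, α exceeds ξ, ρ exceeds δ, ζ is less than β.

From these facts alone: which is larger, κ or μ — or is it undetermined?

μ

κ < ξ and ξ < ζ give κ < ζ.
Then ζ < β extends the chain to β.
Then β < δ extends the chain to δ.
Then δ < ψ extends the chain to ψ.
Then ψ < χ extends the chain to χ.
With χ < ω: κ < ξ < ζ < β < δ < ψ < χ < ω.
Then ω < μ extends the chain to μ.
So μ is larger.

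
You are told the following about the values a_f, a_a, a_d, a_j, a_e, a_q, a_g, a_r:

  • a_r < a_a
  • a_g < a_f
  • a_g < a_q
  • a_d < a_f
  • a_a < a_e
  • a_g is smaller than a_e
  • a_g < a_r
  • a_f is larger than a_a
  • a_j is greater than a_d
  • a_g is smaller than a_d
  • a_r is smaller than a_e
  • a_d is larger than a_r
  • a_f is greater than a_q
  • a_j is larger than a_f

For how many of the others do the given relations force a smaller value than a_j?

The elements the relations force below a_j are a_g, a_r, a_d, a_a, a_q, a_f — no chain reaches any other.
That is 6.

6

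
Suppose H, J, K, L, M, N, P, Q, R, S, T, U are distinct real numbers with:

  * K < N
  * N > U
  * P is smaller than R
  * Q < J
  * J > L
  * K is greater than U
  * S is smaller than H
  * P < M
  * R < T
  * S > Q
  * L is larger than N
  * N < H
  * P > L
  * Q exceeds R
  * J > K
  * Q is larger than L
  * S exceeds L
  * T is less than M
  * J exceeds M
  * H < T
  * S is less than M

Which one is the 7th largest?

R

Piecing the relations together gives one ordering: U < K < N < L < P < R < Q < S < H < T < M < J.
Counting 7 from the largest end gives R.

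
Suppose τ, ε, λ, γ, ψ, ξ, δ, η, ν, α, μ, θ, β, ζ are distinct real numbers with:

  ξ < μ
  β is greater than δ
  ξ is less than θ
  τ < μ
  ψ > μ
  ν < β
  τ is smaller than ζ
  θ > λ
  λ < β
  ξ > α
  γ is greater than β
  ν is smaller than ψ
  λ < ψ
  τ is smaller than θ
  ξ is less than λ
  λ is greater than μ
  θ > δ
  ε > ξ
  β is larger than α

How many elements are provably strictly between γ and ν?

Chaining upward from ν reaches: β, ψ.
Chaining downward from γ reaches: δ, α, τ, ξ, μ, λ, β.
Strictly between ν and γ are those in both lists: β — 1 element.

1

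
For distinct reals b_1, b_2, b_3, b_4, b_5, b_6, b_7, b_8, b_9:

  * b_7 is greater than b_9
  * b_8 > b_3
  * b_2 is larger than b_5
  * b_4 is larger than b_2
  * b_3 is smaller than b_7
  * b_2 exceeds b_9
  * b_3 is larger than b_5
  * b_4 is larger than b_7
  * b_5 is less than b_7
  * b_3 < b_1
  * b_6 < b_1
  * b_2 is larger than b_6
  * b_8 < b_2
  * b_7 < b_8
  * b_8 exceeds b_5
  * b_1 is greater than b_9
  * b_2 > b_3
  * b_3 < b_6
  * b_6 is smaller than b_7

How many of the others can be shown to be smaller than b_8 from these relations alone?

5

Directly below b_8: b_5, b_3, b_7.
One step further: b_6, b_9 (5 so far).
Nothing else is reachable below b_8; 5 in all.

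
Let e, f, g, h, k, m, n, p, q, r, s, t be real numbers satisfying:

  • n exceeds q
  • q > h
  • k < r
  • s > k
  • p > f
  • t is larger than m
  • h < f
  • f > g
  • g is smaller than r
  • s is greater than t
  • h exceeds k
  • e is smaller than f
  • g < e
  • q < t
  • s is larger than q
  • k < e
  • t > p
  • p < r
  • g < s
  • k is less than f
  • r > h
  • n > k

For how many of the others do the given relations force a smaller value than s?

9

From s the given relations immediately reach k, g, q, t.
From those, m, h, p — 7 in total.
From those, f — 8 in total.
From those, e — 9 in total.
Nothing else is reachable below s; 9 in all.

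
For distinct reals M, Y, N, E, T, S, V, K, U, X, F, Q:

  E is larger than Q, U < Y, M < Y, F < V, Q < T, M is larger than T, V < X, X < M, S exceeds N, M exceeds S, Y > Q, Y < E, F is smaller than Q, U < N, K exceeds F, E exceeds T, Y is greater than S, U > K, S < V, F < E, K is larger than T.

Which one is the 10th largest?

T

The consecutive relations fix a unique order: F < Q < T < K < U < N < S < V < X < M < Y < E.
Counting 10 from the largest end gives T.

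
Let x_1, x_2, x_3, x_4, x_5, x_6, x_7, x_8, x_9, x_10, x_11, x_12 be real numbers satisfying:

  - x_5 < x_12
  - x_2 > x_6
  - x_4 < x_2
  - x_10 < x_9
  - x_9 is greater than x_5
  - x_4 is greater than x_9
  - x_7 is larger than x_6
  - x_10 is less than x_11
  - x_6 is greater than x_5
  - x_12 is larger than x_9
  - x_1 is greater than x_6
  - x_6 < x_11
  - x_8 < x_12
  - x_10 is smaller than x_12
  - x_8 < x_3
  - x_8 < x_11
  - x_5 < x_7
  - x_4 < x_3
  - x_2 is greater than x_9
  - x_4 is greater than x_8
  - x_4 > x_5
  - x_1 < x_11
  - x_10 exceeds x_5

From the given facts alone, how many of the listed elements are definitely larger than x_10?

6

The elements the relations force above x_10 are x_9, x_12, x_4, x_2, x_3, x_11 — no chain reaches any other.
That is 6.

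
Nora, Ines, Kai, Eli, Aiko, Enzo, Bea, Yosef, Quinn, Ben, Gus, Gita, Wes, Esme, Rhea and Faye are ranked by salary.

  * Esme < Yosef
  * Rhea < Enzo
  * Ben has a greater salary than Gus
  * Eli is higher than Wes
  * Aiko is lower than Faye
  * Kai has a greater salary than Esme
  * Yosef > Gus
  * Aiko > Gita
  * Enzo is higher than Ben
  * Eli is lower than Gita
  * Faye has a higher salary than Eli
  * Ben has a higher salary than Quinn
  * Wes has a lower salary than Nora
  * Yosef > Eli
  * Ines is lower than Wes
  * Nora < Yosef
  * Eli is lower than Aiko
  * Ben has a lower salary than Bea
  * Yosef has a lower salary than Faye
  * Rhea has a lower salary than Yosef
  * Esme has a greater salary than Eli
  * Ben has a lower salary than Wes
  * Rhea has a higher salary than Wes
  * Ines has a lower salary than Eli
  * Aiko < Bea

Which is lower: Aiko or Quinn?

Link the given pairs in sequence: Quinn < Ben; Ben < Wes; Wes < Eli; Eli < Gita; Gita < Aiko.
Chaining these gives Quinn < Ben < Wes < Eli < Gita < Aiko.
So Quinn < Aiko; Quinn is the lower of the two.

Quinn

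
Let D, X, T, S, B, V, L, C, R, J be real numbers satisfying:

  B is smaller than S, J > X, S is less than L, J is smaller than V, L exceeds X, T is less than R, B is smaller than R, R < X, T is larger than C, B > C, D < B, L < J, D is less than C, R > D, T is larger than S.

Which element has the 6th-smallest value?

The consecutive relations fix a unique order: D < C < B < S < T < R < X < L < J < V.
Counting 6 from the smallest end gives R.

R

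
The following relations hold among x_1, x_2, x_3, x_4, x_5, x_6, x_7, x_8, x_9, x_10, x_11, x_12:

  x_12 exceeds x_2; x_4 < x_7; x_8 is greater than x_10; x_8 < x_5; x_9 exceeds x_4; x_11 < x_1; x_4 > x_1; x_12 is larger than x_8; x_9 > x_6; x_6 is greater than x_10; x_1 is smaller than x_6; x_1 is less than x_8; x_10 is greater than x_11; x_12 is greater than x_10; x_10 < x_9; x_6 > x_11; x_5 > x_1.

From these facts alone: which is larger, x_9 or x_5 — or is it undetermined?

Following every chain through x_5: below x_5 we get x_11, x_1, x_10, x_8.
x_9 is not reached, and no chain runs the other way from x_9 to x_5.
So the given relations leave the order of x_5 and x_9 undetermined.

undetermined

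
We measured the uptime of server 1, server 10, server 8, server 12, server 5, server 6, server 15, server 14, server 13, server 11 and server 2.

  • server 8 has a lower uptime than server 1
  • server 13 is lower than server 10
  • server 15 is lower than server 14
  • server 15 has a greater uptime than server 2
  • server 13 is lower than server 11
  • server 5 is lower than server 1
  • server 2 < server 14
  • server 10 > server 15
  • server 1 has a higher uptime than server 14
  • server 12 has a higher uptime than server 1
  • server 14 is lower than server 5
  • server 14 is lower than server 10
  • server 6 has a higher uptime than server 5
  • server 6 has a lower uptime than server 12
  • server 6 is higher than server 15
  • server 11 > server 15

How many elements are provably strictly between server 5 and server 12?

The relations place server 5 below server 12. An element lies strictly between them when it is forced above server 5 and also forced below server 12.
Above server 5: {server 6, server 1}. Below server 12: {server 2, server 8, server 15, server 14, server 6, server 1}.
Intersection: {server 6, server 1} — 2.

2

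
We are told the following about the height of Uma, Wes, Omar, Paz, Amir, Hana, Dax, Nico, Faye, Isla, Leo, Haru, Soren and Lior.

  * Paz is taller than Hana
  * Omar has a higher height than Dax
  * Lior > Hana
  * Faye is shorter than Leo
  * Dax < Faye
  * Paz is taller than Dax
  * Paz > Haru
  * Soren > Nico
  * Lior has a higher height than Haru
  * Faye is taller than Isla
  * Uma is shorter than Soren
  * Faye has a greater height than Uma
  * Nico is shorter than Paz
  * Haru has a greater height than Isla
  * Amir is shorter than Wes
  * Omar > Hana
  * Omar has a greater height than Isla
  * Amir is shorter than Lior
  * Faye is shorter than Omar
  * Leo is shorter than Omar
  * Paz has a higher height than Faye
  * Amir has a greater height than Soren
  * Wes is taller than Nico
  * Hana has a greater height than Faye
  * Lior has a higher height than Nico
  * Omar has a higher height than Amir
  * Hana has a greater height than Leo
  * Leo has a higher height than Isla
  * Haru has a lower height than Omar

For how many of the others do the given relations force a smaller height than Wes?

4

The elements the relations force below Wes are Nico, Uma, Soren, Amir — no chain reaches any other.
That is 4.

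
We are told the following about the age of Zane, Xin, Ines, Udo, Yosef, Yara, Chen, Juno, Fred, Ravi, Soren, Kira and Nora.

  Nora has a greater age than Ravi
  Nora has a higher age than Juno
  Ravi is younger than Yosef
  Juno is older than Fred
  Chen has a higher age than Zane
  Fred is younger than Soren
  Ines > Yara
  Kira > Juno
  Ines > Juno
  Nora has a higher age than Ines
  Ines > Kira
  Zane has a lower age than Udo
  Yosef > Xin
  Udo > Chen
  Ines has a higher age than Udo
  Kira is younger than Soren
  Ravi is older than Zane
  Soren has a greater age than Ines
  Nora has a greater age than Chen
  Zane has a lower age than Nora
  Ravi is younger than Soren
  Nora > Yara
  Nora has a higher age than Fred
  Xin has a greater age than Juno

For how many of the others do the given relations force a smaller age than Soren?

9

Directly below Soren: Fred, Ravi, Kira, Ines.
One step further: Zane, Juno, Yara, Udo (8 so far).
One step further: Chen (9 so far).
Nothing else is reachable below Soren; 9 in all.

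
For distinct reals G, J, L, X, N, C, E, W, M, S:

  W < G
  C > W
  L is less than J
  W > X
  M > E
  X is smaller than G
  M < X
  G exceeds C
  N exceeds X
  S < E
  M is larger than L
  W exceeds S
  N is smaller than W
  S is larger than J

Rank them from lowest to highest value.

L < J < S < E < M < X < N < W < C < G

Each adjacent pair is fixed by a given relation: L < J; J < S; S < E; E < M; M < X; X < N; N < W; W < C; C < G. Chaining them end to end gives the full order.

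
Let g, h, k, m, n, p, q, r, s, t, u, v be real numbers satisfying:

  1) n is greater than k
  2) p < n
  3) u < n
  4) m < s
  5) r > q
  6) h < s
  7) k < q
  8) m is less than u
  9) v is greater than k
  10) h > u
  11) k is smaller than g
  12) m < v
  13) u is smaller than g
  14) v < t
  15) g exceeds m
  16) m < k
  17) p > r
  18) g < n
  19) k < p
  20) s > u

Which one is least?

m

Chaining upward from m: directly above it, k, u, v, g, s; then q, t, h, p, n; then r.
That covers every other element, and nothing is given below m, so m is the least.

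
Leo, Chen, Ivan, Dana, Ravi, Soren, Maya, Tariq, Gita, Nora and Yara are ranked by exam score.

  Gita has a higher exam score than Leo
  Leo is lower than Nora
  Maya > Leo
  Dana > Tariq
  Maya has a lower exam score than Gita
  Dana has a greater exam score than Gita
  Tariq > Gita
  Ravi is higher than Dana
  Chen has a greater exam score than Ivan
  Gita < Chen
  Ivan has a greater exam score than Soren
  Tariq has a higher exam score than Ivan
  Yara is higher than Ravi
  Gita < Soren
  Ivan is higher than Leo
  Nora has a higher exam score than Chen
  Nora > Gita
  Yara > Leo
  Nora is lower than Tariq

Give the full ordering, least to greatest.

Leo < Maya < Gita < Soren < Ivan < Chen < Nora < Tariq < Dana < Ravi < Yara

Nothing is placed below Leo, so it is least; from there Leo < Maya; Maya < Gita; Gita < Soren; Soren < Ivan; Ivan < Chen; Chen < Nora; Nora < Tariq; Tariq < Dana; Dana < Ravi; Ravi < Yara, each given directly.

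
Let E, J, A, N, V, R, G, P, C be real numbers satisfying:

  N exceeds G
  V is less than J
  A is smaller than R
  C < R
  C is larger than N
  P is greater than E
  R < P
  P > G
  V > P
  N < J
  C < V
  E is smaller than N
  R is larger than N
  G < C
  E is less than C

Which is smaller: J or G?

G

Following the relations from G: G < N < C < R < P < V < J.
So G < J; G is the smaller of the two.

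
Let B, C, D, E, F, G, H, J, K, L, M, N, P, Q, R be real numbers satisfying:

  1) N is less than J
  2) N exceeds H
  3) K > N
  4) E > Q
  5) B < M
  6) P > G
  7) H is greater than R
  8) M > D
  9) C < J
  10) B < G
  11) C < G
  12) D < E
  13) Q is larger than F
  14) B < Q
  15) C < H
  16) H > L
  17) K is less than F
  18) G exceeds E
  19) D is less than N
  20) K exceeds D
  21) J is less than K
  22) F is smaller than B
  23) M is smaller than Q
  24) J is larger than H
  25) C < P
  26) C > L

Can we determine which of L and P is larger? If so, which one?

P

L < C and C < H give L < H.
Then H < N extends the chain to N.
With N < J: L < C < H < N < J.
Then J < K extends the chain to K.
Then K < F extends the chain to F.
With F < B: L < C < H < N < J < K < F < B.
With B < M: L < C < H < N < J < K < F < B < M.
With M < Q: L < C < H < N < J < K < F < B < M < Q.
Then Q < E extends the chain to E.
With E < G: L < C < H < N < J < K < F < B < M < Q < E < G.
With G < P: L < C < H < N < J < K < F < B < M < Q < E < G < P.
So P is larger.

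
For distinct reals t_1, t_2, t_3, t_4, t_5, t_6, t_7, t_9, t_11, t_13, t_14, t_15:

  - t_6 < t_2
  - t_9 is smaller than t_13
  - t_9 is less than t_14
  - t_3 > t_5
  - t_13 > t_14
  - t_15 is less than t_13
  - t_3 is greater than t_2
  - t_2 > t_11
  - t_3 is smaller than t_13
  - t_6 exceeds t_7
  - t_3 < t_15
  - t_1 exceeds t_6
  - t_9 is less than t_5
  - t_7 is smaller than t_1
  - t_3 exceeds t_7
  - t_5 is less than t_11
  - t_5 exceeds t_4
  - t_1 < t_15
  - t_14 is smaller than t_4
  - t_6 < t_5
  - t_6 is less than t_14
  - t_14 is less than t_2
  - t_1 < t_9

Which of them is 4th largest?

Chaining the given pairs: t_7 < t_6 < t_1 < t_9 < t_14 < t_4 < t_5 < t_11 < t_2 < t_3 < t_15 < t_13.
The 4th largest is t_2.

t_2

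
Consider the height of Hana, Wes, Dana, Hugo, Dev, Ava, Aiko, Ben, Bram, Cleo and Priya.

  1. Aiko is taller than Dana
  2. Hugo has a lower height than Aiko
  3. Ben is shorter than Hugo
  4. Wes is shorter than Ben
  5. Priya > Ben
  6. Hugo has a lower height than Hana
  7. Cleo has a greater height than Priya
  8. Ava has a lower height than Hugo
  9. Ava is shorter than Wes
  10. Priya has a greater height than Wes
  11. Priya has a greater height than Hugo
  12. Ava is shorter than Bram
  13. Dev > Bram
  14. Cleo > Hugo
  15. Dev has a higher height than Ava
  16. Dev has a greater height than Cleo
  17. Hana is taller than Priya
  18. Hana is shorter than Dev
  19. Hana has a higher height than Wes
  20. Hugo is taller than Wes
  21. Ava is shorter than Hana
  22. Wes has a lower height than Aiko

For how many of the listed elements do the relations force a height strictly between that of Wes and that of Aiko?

Chaining upward from Wes reaches: Ben, Hugo, Priya, Cleo, Hana, Dev.
Chaining downward from Aiko reaches: Dana, Ava, Ben, Hugo.
Strictly between Wes and Aiko are those in both lists: Ben, Hugo — 2 elements.

2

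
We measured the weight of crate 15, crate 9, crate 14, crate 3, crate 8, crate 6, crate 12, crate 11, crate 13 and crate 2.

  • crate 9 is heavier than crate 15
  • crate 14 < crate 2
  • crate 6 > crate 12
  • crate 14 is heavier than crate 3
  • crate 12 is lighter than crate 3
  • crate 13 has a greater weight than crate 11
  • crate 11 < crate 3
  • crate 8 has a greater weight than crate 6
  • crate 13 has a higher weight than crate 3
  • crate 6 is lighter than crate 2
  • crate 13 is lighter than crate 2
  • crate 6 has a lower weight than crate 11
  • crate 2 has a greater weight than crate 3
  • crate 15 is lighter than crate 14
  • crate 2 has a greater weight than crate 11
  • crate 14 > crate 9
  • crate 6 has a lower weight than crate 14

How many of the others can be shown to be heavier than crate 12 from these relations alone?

7

From crate 12 the given relations immediately reach crate 6, crate 3.
From those, crate 11, crate 8, crate 13, crate 14, crate 2 — 7 in total.
Nothing else is reachable above crate 12; 7 in all.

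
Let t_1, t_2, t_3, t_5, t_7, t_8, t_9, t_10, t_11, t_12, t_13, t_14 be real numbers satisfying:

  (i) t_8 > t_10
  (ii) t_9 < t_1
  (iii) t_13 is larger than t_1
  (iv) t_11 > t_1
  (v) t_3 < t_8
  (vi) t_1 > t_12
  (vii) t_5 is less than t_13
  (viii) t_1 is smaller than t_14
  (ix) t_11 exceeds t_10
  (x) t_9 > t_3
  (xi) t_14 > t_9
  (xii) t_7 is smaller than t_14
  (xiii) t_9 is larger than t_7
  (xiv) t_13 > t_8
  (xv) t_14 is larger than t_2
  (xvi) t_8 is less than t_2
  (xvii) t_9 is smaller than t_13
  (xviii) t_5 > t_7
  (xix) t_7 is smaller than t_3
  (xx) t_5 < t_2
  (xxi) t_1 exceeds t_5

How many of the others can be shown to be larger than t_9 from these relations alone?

The elements the relations force above t_9 are t_1, t_13, t_14, t_11 — no chain reaches any other.
That is 4.

4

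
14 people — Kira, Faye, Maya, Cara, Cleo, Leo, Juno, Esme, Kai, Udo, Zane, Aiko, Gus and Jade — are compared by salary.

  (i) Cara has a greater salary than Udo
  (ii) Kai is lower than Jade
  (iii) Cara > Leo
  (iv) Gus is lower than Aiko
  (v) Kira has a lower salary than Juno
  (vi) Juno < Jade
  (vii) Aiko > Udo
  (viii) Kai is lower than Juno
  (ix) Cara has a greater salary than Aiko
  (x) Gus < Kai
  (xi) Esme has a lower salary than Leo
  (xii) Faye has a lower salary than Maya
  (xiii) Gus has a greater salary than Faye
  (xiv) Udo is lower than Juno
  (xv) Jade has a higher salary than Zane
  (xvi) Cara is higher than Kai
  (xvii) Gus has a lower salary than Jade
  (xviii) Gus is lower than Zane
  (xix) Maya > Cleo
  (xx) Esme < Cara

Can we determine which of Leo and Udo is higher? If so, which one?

undetermined

Following every chain through Udo: above Udo we get Juno, Aiko, Cara, Jade.
Leo is not reached, and no chain runs the other way from Leo to Udo.
So the given relations leave the order of Udo and Leo undetermined.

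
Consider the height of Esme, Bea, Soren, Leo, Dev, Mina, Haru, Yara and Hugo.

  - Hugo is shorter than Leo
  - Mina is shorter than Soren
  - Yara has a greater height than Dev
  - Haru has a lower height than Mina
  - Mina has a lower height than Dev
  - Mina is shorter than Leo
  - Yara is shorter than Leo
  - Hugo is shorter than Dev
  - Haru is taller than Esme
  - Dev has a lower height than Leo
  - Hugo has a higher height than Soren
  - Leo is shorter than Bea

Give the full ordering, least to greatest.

Esme < Haru < Mina < Soren < Hugo < Dev < Yara < Leo < Bea

The consecutive links are each given: Esme < Haru; Haru < Mina; Mina < Soren; Soren < Hugo; Hugo < Dev; Dev < Yara; Yara < Leo; Leo < Bea.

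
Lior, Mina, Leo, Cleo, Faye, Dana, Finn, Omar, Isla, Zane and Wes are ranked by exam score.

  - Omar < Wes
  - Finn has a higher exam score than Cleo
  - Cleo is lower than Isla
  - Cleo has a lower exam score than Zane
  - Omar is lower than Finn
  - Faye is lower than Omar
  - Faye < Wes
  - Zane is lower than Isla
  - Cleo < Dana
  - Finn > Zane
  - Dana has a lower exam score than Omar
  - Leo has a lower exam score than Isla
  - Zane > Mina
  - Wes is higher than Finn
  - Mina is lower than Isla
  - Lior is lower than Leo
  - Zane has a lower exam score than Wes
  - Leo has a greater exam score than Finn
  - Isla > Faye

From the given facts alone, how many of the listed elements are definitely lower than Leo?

From Leo the given relations immediately reach Lior, Finn.
From those, Cleo, Zane, Omar — 5 in total.
From those, Faye, Mina, Dana — 8 in total.
No other element is forced below Leo by the given relations, so the count is 8.

8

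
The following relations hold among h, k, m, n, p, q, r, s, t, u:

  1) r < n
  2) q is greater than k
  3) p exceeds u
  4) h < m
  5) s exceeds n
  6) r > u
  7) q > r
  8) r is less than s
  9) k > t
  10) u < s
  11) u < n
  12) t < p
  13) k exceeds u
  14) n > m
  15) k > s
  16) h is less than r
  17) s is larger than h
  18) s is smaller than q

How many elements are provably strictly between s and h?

The relations place h below s. An element lies strictly between them when it is forced above h and also forced below s.
Above h: {m, r, n, k, q}. Below s: {u, m, r, n}.
Intersection: {m, r, n} — 3.

3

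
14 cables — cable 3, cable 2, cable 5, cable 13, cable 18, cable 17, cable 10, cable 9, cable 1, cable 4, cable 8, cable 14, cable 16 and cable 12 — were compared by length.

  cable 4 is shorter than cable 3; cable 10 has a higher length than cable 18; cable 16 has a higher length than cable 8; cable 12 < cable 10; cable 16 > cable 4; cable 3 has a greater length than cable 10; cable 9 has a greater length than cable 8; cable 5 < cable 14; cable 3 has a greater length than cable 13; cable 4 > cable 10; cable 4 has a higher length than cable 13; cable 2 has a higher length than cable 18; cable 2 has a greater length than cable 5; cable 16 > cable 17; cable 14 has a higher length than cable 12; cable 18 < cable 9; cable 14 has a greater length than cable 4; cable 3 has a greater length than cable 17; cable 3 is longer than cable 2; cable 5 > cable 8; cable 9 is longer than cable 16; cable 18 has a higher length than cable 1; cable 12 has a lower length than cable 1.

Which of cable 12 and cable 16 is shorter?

cable 12

Link the given pairs in sequence: cable 12 < cable 1; cable 1 < cable 18; cable 18 < cable 10; cable 10 < cable 4; cable 4 < cable 16.
Chaining these gives cable 12 < cable 1 < cable 18 < cable 10 < cable 4 < cable 16.
So cable 12 < cable 16; cable 12 is the shorter of the two.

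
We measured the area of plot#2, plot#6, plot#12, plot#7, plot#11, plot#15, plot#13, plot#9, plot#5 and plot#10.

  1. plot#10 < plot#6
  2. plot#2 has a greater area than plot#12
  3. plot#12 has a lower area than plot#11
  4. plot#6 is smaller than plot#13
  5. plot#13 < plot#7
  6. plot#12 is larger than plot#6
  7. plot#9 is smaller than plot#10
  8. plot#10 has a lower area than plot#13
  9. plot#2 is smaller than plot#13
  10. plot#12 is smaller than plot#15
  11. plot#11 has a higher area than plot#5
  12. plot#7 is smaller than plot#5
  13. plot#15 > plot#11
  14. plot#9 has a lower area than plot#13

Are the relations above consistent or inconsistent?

The single ordering plot#9 < plot#10 < plot#6 < plot#12 < plot#2 < plot#13 < plot#7 < plot#5 < plot#11 < plot#15 satisfies every listed relation, so no contradiction arises.

consistent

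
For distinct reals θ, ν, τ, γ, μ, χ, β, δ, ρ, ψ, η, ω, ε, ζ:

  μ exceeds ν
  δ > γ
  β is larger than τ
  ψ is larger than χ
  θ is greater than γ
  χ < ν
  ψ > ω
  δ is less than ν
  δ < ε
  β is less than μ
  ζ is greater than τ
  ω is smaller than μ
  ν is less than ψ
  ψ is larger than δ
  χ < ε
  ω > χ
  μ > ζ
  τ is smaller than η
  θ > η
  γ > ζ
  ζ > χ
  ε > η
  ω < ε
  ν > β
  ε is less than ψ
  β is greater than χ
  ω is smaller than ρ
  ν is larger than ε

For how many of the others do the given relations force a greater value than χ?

The elements the relations force above χ are β, ζ, ω, γ, δ, ε, ν, θ, μ, ρ, ψ — no chain reaches any other.
That is 11.

11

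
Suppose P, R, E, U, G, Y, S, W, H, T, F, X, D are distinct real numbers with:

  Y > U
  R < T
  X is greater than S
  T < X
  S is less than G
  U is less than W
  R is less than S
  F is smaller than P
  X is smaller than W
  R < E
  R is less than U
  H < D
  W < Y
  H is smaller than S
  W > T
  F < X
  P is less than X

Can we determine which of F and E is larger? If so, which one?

undetermined

Following every chain through E: below E we get R.
F is not reached, and no chain runs the other way from F to E.
So the given relations leave the order of E and F undetermined.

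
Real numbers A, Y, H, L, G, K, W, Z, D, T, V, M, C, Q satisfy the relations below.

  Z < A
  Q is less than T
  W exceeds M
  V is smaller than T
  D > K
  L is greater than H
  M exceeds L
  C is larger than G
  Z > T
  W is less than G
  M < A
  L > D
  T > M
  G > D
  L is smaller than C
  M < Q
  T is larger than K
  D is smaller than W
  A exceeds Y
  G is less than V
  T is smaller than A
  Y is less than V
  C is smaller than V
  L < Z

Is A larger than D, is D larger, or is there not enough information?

A

Chaining the given relations: D < L < M < W < G < C < V < T < Z < A.
So A is larger.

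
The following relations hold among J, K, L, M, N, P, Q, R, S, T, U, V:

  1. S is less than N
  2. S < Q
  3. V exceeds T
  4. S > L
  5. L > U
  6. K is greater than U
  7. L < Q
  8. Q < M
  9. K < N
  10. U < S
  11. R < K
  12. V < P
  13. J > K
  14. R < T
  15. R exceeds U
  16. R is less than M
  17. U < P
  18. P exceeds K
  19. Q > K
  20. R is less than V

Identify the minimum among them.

U

R is not least since U < R; L is not least since U < L; K is not least since R < K; S is not least since L < S; T is not least since R < T; J is not least since K < J; Q is not least since K < Q; M is not least since R < M; N is not least since S < N; V is not least since T < V; P is not least since U < P.
Only U has nothing below it, so U is the minimum.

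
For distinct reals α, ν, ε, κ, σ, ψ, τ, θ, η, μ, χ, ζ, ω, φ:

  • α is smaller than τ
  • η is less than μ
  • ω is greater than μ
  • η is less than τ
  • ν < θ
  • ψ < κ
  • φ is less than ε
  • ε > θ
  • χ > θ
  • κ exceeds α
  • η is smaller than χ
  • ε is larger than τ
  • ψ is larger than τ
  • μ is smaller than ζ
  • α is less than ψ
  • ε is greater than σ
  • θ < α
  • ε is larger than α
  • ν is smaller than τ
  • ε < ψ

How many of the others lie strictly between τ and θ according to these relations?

1

The relations place θ below τ. An element lies strictly between them when it is forced above θ and also forced below τ.
Above θ: {α, χ, ε, ψ, κ}. Below τ: {ν, α, η}.
Intersection: {α} — 1.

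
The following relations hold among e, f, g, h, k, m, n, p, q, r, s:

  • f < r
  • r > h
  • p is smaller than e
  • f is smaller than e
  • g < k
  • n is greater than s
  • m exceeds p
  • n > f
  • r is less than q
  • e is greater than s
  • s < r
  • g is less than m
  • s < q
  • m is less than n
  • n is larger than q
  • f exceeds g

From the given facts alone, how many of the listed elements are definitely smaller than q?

The elements the relations force below q are g, s, h, f, r — no chain reaches any other.
That is 5.

5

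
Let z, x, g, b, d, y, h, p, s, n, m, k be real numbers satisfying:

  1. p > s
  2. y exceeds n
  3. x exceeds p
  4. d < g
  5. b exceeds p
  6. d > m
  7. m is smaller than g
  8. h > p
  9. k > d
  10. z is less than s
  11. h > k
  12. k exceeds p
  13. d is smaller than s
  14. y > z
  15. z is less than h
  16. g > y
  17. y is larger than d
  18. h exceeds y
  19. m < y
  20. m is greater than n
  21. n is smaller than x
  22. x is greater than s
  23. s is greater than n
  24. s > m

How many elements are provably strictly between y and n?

Chaining upward from n reaches: m, d, s, g, p, b, k, x, h.
Chaining downward from y reaches: z, m, d.
Strictly between n and y are those in both lists: m, d — 2 elements.

2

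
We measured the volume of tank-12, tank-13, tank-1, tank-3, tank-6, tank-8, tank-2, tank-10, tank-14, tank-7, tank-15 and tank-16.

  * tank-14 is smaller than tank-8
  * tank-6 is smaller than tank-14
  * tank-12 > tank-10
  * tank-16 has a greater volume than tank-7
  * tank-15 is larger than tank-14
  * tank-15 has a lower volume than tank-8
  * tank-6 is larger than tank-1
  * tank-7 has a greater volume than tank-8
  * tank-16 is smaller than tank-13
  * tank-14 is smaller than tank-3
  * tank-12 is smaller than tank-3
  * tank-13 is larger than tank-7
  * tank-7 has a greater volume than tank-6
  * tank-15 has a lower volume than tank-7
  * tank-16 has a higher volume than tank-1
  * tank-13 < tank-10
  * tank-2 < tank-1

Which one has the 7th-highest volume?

tank-8

Chaining the given pairs: tank-2 < tank-1 < tank-6 < tank-14 < tank-15 < tank-8 < tank-7 < tank-16 < tank-13 < tank-10 < tank-12 < tank-3.
The 7th largest is tank-8.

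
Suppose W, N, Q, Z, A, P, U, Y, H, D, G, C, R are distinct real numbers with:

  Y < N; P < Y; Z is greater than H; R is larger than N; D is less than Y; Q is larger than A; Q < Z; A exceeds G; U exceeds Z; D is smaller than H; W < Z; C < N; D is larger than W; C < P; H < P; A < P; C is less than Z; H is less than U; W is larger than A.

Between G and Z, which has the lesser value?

Chaining the given relations: G < A < W < D < H < Z.
So G < Z; G is the smaller of the two.

G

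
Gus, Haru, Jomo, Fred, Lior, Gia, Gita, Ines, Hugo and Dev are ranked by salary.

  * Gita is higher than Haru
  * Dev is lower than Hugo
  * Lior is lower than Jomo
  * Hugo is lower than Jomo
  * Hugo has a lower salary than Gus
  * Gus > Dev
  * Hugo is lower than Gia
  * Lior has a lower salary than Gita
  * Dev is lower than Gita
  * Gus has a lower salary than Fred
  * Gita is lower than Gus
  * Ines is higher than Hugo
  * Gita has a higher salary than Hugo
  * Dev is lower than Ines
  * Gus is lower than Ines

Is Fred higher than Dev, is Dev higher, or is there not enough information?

Fred

Dev < Hugo < Gita < Gus < Fred, by transitivity through Hugo, Gita, Gus.
So Fred is higher.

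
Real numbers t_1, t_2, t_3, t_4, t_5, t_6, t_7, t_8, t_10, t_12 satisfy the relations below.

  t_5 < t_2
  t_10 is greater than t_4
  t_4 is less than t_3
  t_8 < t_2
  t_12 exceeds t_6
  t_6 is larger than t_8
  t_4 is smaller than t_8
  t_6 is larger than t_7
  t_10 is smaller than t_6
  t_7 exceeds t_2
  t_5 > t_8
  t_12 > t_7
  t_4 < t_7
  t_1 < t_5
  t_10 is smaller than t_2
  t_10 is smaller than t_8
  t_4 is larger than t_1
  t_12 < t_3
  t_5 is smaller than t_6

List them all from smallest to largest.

The consecutive links are each given: t_1 < t_4; t_4 < t_10; t_10 < t_8; t_8 < t_5; t_5 < t_2; t_2 < t_7; t_7 < t_6; t_6 < t_12; t_12 < t_3.

t_1 < t_4 < t_10 < t_8 < t_5 < t_2 < t_7 < t_6 < t_12 < t_3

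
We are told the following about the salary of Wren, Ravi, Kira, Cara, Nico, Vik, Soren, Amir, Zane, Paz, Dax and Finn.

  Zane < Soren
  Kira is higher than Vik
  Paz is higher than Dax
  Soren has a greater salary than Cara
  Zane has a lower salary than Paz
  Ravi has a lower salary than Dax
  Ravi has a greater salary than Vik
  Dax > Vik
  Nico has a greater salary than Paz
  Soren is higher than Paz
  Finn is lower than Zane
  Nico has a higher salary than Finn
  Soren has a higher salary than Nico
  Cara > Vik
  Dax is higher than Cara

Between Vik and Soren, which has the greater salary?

Link the given pairs in sequence: Vik < Cara; Cara < Dax; Dax < Paz; Paz < Nico; Nico < Soren.
Chaining these gives Vik < Cara < Dax < Paz < Nico < Soren.
So Vik < Soren; Soren is the higher of the two.

Soren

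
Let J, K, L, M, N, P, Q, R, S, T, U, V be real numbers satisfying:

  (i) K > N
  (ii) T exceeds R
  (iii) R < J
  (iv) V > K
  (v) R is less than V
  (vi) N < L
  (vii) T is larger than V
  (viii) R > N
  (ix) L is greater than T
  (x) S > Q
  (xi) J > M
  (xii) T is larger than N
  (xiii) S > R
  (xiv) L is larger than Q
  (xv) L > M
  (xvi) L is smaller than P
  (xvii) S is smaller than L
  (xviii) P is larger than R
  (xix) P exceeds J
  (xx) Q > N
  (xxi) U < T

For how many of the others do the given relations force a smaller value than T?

Directly below T: U, N, R, V.
One step further: K (5 so far).
Nothing else is reachable below T; 5 in all.

5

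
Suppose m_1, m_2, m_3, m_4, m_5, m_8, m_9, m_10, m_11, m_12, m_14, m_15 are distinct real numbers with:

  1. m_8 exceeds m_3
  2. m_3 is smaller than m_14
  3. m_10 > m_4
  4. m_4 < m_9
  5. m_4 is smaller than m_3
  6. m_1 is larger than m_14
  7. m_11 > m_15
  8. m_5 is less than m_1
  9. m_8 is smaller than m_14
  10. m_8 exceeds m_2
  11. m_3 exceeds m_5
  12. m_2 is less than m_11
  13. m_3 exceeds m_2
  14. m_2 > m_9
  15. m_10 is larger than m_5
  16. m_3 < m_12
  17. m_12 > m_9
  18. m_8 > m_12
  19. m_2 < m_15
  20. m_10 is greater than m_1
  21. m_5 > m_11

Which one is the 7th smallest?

m_3

Chaining the given pairs: m_4 < m_9 < m_2 < m_15 < m_11 < m_5 < m_3 < m_12 < m_8 < m_14 < m_1 < m_10.
The 7th smallest is m_3.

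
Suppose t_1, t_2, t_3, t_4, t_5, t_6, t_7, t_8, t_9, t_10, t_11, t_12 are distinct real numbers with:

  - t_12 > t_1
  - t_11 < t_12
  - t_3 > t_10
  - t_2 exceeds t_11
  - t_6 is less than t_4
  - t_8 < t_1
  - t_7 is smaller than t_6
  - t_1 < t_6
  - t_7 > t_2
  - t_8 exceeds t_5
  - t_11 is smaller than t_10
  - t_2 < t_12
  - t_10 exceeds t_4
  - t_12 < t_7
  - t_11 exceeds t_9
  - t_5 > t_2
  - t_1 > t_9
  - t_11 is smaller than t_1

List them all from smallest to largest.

t_9 < t_11 < t_2 < t_5 < t_8 < t_1 < t_12 < t_7 < t_6 < t_4 < t_10 < t_3

The consecutive links are each given: t_9 < t_11; t_11 < t_2; t_2 < t_5; t_5 < t_8; t_8 < t_1; t_1 < t_12; t_12 < t_7; t_7 < t_6; t_6 < t_4; t_4 < t_10; t_10 < t_3.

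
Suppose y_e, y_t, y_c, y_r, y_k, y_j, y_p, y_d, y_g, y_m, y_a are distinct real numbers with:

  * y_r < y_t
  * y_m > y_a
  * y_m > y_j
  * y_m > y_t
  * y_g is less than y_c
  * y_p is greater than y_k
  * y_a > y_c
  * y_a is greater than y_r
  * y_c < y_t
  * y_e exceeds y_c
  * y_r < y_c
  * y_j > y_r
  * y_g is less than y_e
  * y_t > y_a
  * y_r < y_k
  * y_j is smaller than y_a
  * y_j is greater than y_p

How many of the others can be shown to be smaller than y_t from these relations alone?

The elements the relations force below y_t are y_r, y_k, y_p, y_j, y_g, y_c, y_a — no chain reaches any other.
That is 7.

7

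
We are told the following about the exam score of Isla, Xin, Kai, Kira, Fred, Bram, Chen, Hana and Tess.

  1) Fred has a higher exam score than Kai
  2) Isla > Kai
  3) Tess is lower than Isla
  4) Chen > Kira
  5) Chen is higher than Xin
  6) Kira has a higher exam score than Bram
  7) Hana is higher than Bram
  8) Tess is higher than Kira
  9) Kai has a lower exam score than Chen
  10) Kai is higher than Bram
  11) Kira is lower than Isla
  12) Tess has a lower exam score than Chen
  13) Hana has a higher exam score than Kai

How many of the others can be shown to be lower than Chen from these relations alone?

5

From Chen the given relations immediately reach Kai, Kira, Tess, Xin.
From those, Bram — 5 in total.
Nothing else is reachable below Chen; 5 in all.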